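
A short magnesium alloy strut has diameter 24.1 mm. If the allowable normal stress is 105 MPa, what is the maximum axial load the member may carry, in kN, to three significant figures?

47.9 kN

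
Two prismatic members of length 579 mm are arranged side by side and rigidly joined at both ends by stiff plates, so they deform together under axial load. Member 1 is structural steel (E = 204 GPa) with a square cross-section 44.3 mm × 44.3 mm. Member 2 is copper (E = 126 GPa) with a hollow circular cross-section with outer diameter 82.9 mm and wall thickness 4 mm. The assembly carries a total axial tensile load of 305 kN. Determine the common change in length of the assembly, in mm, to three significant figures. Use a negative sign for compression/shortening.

0.336 mm

A_1 = 1962 mm².
A_2 = 991.5 mm².
Equal strain + equilibrium ⇒ each member carries load in proportion to AE: A₁E₁ = 400300000 N, A₂E₂ = 124900000 N, ΣAE = 525300000 N.
δ = PL/ΣAE = 305000·579/525300000 = 0.3362 mm.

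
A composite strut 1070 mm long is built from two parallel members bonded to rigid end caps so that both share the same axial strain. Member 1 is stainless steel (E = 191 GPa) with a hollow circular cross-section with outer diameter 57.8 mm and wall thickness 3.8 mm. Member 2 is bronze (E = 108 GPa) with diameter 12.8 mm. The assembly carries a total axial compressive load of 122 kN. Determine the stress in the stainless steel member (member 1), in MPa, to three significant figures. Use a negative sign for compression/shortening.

-170 MPa

A_1 = 644.7 mm².
A_2 = 128.7 mm².
Equal strain + equilibrium ⇒ each member carries load in proportion to AE: A₁E₁ = 123100000 N, A₂E₂ = 13900000 N, ΣAE = 137000000 N.
σ₁ = P·E₁/ΣAE = -122000·191000/137000000 = -170.1 MPa.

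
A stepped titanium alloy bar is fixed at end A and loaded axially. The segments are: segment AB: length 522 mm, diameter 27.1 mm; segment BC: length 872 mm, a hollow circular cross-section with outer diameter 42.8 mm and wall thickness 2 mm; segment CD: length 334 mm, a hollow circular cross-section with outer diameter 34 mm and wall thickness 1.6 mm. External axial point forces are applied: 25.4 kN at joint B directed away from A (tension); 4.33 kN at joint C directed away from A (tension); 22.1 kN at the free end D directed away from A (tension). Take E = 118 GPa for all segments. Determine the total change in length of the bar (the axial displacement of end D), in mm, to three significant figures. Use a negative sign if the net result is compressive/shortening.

Internal axial forces (sectioning from the free end, tension +): N_CD = 22.1 kN, N_BC = 26.43 kN, N_AB = 51.83 kN.
A_AB = 576.8 mm².
A_BC = 256.4 mm².
A_CD = 162.9 mm².
δ_AB = 51830·522/(576.8·118000) = 0.3975 mm
δ_BC = 26430·872/(256.4·118000) = 0.7619 mm
δ_CD = 22100·334/(162.9·118000) = 0.3841 mm
δ = Σδ_i = 1.543 mm.

1.54 mm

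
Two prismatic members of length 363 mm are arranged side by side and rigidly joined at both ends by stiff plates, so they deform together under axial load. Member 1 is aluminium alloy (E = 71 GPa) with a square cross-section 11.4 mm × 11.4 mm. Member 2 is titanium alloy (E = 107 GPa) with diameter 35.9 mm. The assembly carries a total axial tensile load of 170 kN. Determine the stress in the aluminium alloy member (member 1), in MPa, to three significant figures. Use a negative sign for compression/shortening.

A_1 = 130 mm².
A_2 = 1012 mm².
Equal strain + equilibrium ⇒ each member carries load in proportion to AE: A₁E₁ = 9227000 N, A₂E₂ = 108300000 N, ΣAE = 117500000 N.
σ₁ = P·E₁/ΣAE = 170000·71000/117500000 = 102.7 MPa.

103 MPa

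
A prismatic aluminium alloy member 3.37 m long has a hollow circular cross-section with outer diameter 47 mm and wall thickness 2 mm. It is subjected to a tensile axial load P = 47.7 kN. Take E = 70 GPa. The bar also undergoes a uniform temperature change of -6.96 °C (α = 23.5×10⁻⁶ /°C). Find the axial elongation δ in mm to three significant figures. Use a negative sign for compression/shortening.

7.57 mm

A = 282.7 mm².
δ_mech = NL/(AE) = 47700·3370/(282.7·70000) = 8.122 mm.
δ_thermal = αLΔT = 23.5e-6·3370·-6.96 = -0.5512 mm.
δ = δ_mech + δ_thermal = 7.571 mm.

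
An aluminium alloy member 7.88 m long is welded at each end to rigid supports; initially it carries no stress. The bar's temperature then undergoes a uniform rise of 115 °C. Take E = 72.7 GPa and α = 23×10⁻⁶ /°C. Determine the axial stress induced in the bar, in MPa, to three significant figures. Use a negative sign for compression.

-192 MPa

Free thermal expansion αLΔT = 23e-6 · 7880 · 115 = 20.84 mm.
The walls impose strain ε = −(20.84)/7880 = -2.6450e-03; σ = Eε = 72700 · -2.6450e-03 = -192.3 MPa.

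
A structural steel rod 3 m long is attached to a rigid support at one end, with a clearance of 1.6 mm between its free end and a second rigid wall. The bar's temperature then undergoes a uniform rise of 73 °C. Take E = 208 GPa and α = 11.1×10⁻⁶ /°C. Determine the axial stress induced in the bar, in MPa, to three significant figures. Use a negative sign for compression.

-57.6 MPa

Free thermal expansion αLΔT = 11.1e-6 · 3000 · 73 = 2.431 mm.
The walls engage after the gap closes; constrained expansion = 2.431 − 1.6 = 0.8309 mm.
The walls impose strain ε = −(0.8309)/3000 = -2.7697e-04; σ = Eε = 208000 · -2.7697e-04 = -57.61 MPa.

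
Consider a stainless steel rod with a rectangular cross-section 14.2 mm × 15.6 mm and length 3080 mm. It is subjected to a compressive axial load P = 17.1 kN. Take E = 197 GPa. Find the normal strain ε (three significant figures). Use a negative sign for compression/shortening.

-3.92e-04

A = 221.5 mm².
σ = N/A = -77.19 MPa; ε = σ/E = -77.19/197000 = -3.918e-04.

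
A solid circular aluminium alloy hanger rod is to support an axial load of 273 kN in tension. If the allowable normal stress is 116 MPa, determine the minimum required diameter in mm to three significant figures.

Required area A ≥ P/σ_allow = 273000/116 = 2353 mm².
For a solid circular section, d ≥ √(4A/π) = 54.74 mm.

54.7 mm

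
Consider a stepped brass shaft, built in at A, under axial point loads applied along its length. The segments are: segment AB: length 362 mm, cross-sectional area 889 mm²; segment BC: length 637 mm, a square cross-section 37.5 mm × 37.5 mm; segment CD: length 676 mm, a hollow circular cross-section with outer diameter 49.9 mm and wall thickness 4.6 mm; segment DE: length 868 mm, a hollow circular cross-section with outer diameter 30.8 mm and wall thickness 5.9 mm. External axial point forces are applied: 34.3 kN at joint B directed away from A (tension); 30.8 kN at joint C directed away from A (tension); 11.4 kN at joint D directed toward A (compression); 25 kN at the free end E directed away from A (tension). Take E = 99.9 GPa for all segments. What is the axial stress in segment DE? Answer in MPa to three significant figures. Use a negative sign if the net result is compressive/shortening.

Internal axial forces (sectioning from the free end, tension +): N_DE = 25 kN, N_CD = 13.6 kN, N_BC = 44.4 kN, N_AB = 78.7 kN.
A_DE = 461.5 mm².
σ_DE = N_DE/A_DE = 25000/461.5 = 54.17 MPa.

54.2 MPa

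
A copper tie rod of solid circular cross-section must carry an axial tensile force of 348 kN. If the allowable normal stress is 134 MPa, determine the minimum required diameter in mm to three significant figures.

57.5 mm

Required area A ≥ P/σ_allow = 348000/134 = 2597 mm².
For a solid circular section, d ≥ √(4A/π) = 57.5 mm.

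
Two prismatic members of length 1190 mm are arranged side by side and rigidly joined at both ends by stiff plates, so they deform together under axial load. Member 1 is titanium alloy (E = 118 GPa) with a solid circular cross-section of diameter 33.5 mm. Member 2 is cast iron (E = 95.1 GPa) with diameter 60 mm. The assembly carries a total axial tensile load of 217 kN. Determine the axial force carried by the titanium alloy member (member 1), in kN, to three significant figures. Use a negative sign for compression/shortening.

A_1 = 881.4 mm².
A_2 = 2827 mm².
Equal strain + equilibrium ⇒ each member carries load in proportion to AE: A₁E₁ = 104000000 N, A₂E₂ = 268900000 N, ΣAE = 372900000 N.
F₁ = P·A₁E₁/ΣAE = 217000·104000000/372900000 = 60520 N.

60.5 kN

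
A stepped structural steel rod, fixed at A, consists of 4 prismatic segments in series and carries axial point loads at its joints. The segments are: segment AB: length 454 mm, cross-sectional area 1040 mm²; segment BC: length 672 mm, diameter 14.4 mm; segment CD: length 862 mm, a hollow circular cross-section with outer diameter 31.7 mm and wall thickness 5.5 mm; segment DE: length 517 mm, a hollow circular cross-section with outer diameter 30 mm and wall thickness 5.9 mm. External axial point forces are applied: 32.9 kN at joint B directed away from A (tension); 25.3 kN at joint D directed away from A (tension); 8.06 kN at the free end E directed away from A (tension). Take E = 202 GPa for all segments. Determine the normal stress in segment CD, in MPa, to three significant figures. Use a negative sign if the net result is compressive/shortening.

73.7 MPa

Internal axial forces (sectioning from the free end, tension +): N_DE = 8.06 kN, N_CD = 33.36 kN, N_BC = 33.36 kN, N_AB = 66.26 kN.
A_CD = 452.7 mm².
σ_CD = N_CD/A_CD = 33360/452.7 = 73.69 MPa.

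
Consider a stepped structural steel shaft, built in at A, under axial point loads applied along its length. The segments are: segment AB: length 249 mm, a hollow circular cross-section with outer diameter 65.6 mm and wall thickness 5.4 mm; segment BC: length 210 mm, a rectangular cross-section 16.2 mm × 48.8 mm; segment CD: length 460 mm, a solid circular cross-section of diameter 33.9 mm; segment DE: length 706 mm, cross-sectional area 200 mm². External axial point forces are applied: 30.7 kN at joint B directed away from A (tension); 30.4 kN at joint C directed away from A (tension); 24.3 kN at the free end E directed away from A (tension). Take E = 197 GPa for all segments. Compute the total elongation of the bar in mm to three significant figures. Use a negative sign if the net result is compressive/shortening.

0.678 mm

Internal axial forces (sectioning from the free end, tension +): N_DE = 24.3 kN, N_CD = 24.3 kN, N_BC = 54.7 kN, N_AB = 85.4 kN.
A_AB = 1021 mm².
A_BC = 790.6 mm².
A_CD = 902.6 mm².
δ_AB = 85400·249/(1021·197000) = 0.1057 mm
δ_BC = 54700·210/(790.6·197000) = 0.07376 mm
δ_CD = 24300·460/(902.6·197000) = 0.06286 mm
δ_DE = 24300·706/(200·197000) = 0.4354 mm
δ = Σδ_i = 0.6777 mm.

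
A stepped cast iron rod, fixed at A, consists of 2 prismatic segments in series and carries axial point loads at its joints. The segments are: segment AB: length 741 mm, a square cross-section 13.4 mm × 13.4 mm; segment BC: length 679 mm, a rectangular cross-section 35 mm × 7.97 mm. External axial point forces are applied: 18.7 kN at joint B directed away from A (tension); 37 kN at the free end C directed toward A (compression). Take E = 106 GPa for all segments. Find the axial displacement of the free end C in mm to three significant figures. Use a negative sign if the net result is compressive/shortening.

Internal axial forces (sectioning from the free end, tension +): N_BC = -37 kN, N_AB = -18.3 kN.
A_AB = 179.6 mm².
A_BC = 278.9 mm².
δ_AB = -18300·741/(179.6·106000) = -0.7124 mm
δ_BC = -37000·679/(278.9·106000) = -0.8496 mm
δ = Σδ_i = -1.562 mm.

-1.56 mm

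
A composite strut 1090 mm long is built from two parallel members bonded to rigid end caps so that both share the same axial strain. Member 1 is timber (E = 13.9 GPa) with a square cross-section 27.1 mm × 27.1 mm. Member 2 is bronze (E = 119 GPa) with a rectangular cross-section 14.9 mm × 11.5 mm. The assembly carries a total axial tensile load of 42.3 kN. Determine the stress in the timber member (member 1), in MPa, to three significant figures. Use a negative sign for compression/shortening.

19.2 MPa

A_1 = 734.4 mm².
A_2 = 171.3 mm².
Equal strain + equilibrium ⇒ each member carries load in proportion to AE: A₁E₁ = 10210000 N, A₂E₂ = 20390000 N, ΣAE = 30600000 N.
σ₁ = P·E₁/ΣAE = 42300·13900/30600000 = 19.22 MPa.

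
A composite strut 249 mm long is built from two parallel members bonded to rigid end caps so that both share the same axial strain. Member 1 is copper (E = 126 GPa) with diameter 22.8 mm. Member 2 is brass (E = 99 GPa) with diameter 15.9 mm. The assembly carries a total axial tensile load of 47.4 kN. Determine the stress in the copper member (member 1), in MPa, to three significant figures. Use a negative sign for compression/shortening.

A_1 = 408.3 mm².
A_2 = 198.6 mm².
Equal strain + equilibrium ⇒ each member carries load in proportion to AE: A₁E₁ = 51440000 N, A₂E₂ = 19660000 N, ΣAE = 71100000 N.
σ₁ = P·E₁/ΣAE = 47400·126000/71100000 = 84 MPa.

84.0 MPa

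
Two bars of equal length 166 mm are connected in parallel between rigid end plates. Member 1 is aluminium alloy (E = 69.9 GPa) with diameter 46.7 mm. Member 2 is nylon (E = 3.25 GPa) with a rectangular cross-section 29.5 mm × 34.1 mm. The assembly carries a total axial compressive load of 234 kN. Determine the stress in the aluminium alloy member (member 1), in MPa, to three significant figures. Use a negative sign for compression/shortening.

-133 MPa

A_1 = 1713 mm².
A_2 = 1006 mm².
Equal strain + equilibrium ⇒ each member carries load in proportion to AE: A₁E₁ = 119700000 N, A₂E₂ = 3269000 N, ΣAE = 123000000 N.
σ₁ = P·E₁/ΣAE = -234000·69900/123000000 = -133 MPa.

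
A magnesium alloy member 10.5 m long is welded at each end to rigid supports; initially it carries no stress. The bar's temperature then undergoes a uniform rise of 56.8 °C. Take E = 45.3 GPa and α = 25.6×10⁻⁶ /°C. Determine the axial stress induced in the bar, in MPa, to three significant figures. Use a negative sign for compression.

-65.9 MPa

Free thermal expansion αLΔT = 25.6e-6 · 10500 · 56.8 = 15.27 mm.
The walls impose strain ε = −(15.27)/10500 = -1.4541e-03; σ = Eε = 45300 · -1.4541e-03 = -65.87 MPa.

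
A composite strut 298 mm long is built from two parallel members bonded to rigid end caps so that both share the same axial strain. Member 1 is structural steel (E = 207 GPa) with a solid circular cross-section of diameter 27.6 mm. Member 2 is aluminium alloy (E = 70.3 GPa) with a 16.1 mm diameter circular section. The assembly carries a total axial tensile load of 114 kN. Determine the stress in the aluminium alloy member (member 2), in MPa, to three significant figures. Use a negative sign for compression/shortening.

58.0 MPa

A_1 = 598.3 mm².
A_2 = 203.6 mm².
Equal strain + equilibrium ⇒ each member carries load in proportion to AE: A₁E₁ = 123800000 N, A₂E₂ = 14310000 N, ΣAE = 138200000 N.
σ₂ = P·E₂/ΣAE = 114000·70300/138200000 = 58.01 MPa.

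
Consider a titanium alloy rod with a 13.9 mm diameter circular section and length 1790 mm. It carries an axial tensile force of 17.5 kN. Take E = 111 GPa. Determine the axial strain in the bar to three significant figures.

A = 151.7 mm².
σ = N/A = 115.3 MPa; ε = σ/E = 115.3/111000 = 1.039e-03.

0.00104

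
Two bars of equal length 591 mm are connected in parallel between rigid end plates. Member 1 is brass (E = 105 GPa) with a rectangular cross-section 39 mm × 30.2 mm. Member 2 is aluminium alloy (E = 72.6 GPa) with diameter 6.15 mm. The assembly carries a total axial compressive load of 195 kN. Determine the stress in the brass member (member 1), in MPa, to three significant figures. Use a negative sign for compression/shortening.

-163 MPa

A_1 = 1178 mm².
A_2 = 29.71 mm².
Equal strain + equilibrium ⇒ each member carries load in proportion to AE: A₁E₁ = 123700000 N, A₂E₂ = 2157000 N, ΣAE = 125800000 N.
σ₁ = P·E₁/ΣAE = -195000·105000/125800000 = -162.7 MPa.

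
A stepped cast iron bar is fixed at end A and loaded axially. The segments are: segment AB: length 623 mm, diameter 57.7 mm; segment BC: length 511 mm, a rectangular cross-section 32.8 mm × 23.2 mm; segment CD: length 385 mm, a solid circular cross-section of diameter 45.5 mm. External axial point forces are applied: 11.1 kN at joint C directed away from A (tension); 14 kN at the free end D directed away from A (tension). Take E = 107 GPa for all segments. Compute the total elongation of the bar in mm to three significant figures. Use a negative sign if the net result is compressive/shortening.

0.244 mm

Internal axial forces (sectioning from the free end, tension +): N_CD = 14 kN, N_BC = 25.1 kN, N_AB = 25.1 kN.
A_AB = 2615 mm².
A_BC = 761 mm².
A_CD = 1626 mm².
δ_AB = 25100·623/(2615·107000) = 0.05589 mm
δ_BC = 25100·511/(761·107000) = 0.1575 mm
δ_CD = 14000·385/(1626·107000) = 0.03098 mm
δ = Σδ_i = 0.2444 mm.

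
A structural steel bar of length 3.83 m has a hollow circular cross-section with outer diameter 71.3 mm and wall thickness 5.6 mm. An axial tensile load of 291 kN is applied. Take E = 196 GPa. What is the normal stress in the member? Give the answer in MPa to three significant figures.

A = 1156 mm².
σ = N/A = 291000/1156 = 251.8 MPa.

252 MPa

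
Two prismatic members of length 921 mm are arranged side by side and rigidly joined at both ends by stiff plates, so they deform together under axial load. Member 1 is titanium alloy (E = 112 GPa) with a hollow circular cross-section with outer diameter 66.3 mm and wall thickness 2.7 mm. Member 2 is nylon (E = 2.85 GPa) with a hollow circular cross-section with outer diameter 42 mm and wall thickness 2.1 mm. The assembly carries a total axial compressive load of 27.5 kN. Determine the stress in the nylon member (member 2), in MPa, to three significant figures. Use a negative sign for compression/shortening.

-1.28 MPa

A_1 = 539.5 mm².
A_2 = 263.2 mm².
Equal strain + equilibrium ⇒ each member carries load in proportion to AE: A₁E₁ = 60420000 N, A₂E₂ = 750200 N, ΣAE = 61170000 N.
σ₂ = P·E₂/ΣAE = -27500·2850/61170000 = -1.281 MPa.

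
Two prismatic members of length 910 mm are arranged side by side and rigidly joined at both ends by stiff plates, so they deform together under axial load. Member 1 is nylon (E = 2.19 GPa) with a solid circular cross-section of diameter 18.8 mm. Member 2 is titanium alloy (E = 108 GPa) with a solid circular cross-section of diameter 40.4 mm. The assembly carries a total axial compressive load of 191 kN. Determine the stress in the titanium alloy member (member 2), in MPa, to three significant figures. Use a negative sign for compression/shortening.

A_1 = 277.6 mm².
A_2 = 1282 mm².
Equal strain + equilibrium ⇒ each member carries load in proportion to AE: A₁E₁ = 607900 N, A₂E₂ = 138400000 N, ΣAE = 139100000 N.
σ₂ = P·E₂/ΣAE = -191000·108000/139100000 = -148.3 MPa.

-148 MPa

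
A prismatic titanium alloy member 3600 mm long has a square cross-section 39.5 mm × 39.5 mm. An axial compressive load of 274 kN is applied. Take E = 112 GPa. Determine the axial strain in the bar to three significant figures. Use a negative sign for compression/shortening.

A = 1560 mm².
σ = N/A = -175.6 MPa; ε = σ/E = -175.6/112000 = -1.568e-03.

-0.00157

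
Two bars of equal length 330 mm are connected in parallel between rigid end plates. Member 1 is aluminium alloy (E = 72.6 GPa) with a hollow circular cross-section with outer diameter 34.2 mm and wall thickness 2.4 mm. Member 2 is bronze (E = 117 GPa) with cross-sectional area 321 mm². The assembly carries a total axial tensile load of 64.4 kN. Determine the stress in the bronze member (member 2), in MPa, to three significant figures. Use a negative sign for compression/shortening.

A_1 = 239.8 mm².
Equal strain + equilibrium ⇒ each member carries load in proportion to AE: A₁E₁ = 17410000 N, A₂E₂ = 37560000 N, ΣAE = 54960000 N.
σ₂ = P·E₂/ΣAE = 64400·117000/54960000 = 137.1 MPa.

137 MPa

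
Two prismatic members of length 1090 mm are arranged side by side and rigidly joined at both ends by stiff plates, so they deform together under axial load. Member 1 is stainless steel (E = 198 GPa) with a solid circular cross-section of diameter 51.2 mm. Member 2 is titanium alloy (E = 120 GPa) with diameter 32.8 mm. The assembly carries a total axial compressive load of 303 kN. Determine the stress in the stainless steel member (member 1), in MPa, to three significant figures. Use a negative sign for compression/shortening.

A_1 = 2059 mm².
A_2 = 845 mm².
Equal strain + equilibrium ⇒ each member carries load in proportion to AE: A₁E₁ = 407700000 N, A₂E₂ = 101400000 N, ΣAE = 509100000 N.
σ₁ = P·E₁/ΣAE = -303000·198000/509100000 = -117.9 MPa.

-118 MPa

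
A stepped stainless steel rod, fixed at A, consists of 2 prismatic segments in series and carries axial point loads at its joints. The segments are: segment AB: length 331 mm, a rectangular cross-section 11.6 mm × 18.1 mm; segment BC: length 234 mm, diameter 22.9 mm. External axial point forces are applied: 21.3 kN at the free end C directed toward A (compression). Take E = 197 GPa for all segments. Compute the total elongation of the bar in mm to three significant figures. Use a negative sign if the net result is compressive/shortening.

Internal axial forces (sectioning from the free end, tension +): N_BC = -21.3 kN, N_AB = -21.3 kN.
A_AB = 210 mm².
A_BC = 411.9 mm².
δ_AB = -21300·331/(210·197000) = -0.1705 mm
δ_BC = -21300·234/(411.9·197000) = -0.06143 mm
δ = Σδ_i = -0.2319 mm.

-0.232 mm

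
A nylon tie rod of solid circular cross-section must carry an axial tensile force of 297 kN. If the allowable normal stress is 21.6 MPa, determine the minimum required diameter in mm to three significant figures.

Required area A ≥ P/σ_allow = 297000/21.6 = 13750 mm².
For a solid circular section, d ≥ √(4A/π) = 132.3 mm.

132 mm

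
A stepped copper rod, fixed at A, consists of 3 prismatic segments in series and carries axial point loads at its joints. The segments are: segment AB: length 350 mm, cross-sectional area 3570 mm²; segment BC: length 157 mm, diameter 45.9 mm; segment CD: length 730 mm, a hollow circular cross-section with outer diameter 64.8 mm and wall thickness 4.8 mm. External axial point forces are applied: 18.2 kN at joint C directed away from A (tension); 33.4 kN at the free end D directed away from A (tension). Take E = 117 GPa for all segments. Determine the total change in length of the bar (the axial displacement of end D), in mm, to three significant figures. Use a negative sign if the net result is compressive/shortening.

Internal axial forces (sectioning from the free end, tension +): N_CD = 33.4 kN, N_BC = 51.6 kN, N_AB = 51.6 kN.
A_BC = 1655 mm².
A_CD = 904.8 mm².
δ_AB = 51600·350/(3570·117000) = 0.04324 mm
δ_BC = 51600·157/(1655·117000) = 0.04185 mm
δ_CD = 33400·730/(904.8·117000) = 0.2303 mm
δ = Σδ_i = 0.3154 mm.

0.315 mm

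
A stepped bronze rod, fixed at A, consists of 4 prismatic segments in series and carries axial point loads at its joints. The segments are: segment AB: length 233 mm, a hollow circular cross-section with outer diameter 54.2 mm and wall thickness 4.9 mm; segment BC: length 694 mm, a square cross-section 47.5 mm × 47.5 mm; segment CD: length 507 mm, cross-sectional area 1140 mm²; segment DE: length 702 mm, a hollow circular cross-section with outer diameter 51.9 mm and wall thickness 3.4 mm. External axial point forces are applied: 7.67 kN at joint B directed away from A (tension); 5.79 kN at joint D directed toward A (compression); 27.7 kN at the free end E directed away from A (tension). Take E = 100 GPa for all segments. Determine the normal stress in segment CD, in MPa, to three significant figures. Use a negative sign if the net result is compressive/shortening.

Internal axial forces (sectioning from the free end, tension +): N_DE = 27.7 kN, N_CD = 21.91 kN, N_BC = 21.91 kN, N_AB = 29.58 kN.
σ_CD = N_CD/A_CD = 21910/1140 = 19.22 MPa.

19.2 MPa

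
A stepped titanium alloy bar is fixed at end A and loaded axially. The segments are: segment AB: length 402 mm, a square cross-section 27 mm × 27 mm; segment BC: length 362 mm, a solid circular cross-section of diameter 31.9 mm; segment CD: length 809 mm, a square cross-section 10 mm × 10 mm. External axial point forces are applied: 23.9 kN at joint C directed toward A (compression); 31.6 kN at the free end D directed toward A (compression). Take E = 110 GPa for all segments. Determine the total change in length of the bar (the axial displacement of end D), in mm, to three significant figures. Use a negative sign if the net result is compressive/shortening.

Internal axial forces (sectioning from the free end, tension +): N_CD = -31.6 kN, N_BC = -55.5 kN, N_AB = -55.5 kN.
A_AB = 729 mm².
A_BC = 799.2 mm².
A_CD = 100 mm².
δ_AB = -55500·402/(729·110000) = -0.2782 mm
δ_BC = -55500·362/(799.2·110000) = -0.2285 mm
δ_CD = -31600·809/(100·110000) = -2.324 mm
δ = Σδ_i = -2.831 mm.

-2.83 mm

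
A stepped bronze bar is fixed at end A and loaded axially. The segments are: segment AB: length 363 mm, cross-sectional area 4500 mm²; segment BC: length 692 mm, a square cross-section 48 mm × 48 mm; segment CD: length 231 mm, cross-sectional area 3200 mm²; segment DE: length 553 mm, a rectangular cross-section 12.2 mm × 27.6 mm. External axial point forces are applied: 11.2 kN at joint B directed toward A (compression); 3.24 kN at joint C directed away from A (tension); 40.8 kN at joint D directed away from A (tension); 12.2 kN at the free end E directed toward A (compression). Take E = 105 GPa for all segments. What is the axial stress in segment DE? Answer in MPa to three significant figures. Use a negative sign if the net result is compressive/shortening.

Internal axial forces (sectioning from the free end, tension +): N_DE = -12.2 kN, N_CD = 28.6 kN, N_BC = 31.84 kN, N_AB = 20.64 kN.
A_DE = 336.7 mm².
σ_DE = N_DE/A_DE = -12200/336.7 = -36.23 MPa.

-36.2 MPa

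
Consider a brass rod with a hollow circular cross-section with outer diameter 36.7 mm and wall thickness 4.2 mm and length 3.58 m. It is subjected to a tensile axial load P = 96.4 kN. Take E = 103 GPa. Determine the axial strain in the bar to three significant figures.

A = 428.8 mm².
σ = N/A = 224.8 MPa; ε = σ/E = 224.8/103000 = 2.183e-03.

0.00218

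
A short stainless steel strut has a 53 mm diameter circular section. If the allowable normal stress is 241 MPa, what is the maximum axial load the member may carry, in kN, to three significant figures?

A = 2206 mm².
P_max = σ_allow · A = 241 · 2206 = 531700 N = 531.7 kN.

532 kN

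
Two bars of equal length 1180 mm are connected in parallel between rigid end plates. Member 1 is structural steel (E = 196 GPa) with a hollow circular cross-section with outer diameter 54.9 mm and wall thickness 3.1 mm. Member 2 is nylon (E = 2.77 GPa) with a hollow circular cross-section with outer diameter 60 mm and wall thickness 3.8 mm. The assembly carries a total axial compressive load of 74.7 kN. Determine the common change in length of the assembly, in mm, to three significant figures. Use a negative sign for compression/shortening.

-0.875 mm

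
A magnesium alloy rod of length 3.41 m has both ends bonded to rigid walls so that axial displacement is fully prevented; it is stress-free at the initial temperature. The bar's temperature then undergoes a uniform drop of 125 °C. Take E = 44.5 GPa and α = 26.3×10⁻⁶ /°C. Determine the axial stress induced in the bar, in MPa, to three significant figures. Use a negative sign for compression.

146 MPa

Free thermal expansion αLΔT = 26.3e-6 · 3410 · -125 = -11.21 mm.
The walls impose strain ε = −(-11.21)/3410 = 3.2875e-03; σ = Eε = 44500 · 3.2875e-03 = 146.3 MPa.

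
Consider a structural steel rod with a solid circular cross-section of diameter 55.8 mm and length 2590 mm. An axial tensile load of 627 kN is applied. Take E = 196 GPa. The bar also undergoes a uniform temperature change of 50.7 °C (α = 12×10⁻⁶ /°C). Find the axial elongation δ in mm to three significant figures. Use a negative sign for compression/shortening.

4.96 mm

A = 2445 mm².
δ_mech = NL/(AE) = 627000·2590/(2445·196000) = 3.388 mm.
δ_thermal = αLΔT = 12e-6·2590·50.7 = 1.576 mm.
δ = δ_mech + δ_thermal = 4.964 mm.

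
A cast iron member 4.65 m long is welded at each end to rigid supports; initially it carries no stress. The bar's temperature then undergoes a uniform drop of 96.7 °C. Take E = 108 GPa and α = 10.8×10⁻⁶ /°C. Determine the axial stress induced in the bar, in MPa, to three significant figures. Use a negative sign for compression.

Free thermal expansion αLΔT = 10.8e-6 · 4650 · -96.7 = -4.856 mm.
The walls impose strain ε = −(-4.856)/4650 = 1.0444e-03; σ = Eε = 108000 · 1.0444e-03 = 112.8 MPa.

113 MPa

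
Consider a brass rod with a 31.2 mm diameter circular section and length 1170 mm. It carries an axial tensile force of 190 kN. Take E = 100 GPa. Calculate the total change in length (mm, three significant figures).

A = 764.5 mm².
δ_mech = NL/(AE) = 190000·1170/(764.5·100000) = 2.908 mm.

2.91 mm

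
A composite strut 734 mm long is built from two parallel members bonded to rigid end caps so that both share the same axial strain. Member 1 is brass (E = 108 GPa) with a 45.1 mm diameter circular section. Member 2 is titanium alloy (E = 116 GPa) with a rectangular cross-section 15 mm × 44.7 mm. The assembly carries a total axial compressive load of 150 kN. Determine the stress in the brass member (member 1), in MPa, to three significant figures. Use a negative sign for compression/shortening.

-64.7 MPa

A_1 = 1598 mm².
A_2 = 670.5 mm².
Equal strain + equilibrium ⇒ each member carries load in proportion to AE: A₁E₁ = 172500000 N, A₂E₂ = 77780000 N, ΣAE = 250300000 N.
σ₁ = P·E₁/ΣAE = -150000·108000/250300000 = -64.72 MPa.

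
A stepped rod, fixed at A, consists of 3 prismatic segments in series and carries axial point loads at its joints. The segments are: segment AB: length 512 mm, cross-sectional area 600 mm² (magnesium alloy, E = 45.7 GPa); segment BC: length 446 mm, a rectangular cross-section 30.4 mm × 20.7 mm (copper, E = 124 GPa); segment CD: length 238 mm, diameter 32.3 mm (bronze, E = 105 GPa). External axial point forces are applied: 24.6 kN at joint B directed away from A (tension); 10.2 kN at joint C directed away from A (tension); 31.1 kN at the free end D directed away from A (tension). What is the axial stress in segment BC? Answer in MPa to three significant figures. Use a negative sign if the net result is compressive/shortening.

65.6 MPa

Internal axial forces (sectioning from the free end, tension +): N_CD = 31.1 kN, N_BC = 41.3 kN, N_AB = 65.9 kN.
A_BC = 629.3 mm².
σ_BC = N_BC/A_BC = 41300/629.3 = 65.63 MPa.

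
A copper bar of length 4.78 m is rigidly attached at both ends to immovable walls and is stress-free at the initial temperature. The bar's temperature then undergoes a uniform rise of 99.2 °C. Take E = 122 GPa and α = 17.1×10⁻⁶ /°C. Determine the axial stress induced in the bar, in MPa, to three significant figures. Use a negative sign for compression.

-207 MPa

Free thermal expansion αLΔT = 17.1e-6 · 4780 · 99.2 = 8.108 mm.
The walls impose strain ε = −(8.108)/4780 = -1.6963e-03; σ = Eε = 122000 · -1.6963e-03 = -207 MPa.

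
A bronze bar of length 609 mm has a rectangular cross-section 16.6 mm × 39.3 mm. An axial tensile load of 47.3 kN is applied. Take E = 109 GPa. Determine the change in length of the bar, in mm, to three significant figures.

0.405 mm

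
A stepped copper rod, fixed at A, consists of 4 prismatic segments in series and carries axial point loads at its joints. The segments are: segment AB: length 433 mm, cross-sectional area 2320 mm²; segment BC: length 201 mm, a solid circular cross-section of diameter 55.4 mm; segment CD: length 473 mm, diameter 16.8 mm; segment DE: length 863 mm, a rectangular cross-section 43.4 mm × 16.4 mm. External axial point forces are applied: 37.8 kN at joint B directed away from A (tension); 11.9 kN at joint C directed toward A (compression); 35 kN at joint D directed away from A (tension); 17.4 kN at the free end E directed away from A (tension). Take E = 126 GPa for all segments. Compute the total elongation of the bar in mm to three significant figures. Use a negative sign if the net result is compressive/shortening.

Internal axial forces (sectioning from the free end, tension +): N_DE = 17.4 kN, N_CD = 52.4 kN, N_BC = 40.5 kN, N_AB = 78.3 kN.
A_BC = 2411 mm².
A_CD = 221.7 mm².
A_DE = 711.8 mm².
δ_AB = 78300·433/(2320·126000) = 0.116 mm
δ_BC = 40500·201/(2411·126000) = 0.0268 mm
δ_CD = 52400·473/(221.7·126000) = 0.8874 mm
δ_DE = 17400·863/(711.8·126000) = 0.1674 mm
δ = Σδ_i = 1.198 mm.

1.20 mm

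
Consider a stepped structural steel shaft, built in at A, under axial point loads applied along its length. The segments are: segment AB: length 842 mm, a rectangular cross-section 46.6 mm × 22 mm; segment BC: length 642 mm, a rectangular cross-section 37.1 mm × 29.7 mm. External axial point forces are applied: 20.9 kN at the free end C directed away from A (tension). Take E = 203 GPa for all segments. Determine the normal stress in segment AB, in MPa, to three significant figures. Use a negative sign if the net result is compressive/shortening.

Internal axial forces (sectioning from the free end, tension +): N_BC = 20.9 kN, N_AB = 20.9 kN.
A_AB = 1025 mm².
σ_AB = N_AB/A_AB = 20900/1025 = 20.39 MPa.

20.4 MPa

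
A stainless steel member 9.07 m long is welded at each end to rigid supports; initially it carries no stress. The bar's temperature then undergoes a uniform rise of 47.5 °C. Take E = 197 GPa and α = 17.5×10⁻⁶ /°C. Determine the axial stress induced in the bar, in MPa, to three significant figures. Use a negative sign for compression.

-164 MPa

Free thermal expansion αLΔT = 17.5e-6 · 9070 · 47.5 = 7.539 mm.
The walls impose strain ε = −(7.539)/9070 = -8.3125e-04; σ = Eε = 197000 · -8.3125e-04 = -163.8 MPa.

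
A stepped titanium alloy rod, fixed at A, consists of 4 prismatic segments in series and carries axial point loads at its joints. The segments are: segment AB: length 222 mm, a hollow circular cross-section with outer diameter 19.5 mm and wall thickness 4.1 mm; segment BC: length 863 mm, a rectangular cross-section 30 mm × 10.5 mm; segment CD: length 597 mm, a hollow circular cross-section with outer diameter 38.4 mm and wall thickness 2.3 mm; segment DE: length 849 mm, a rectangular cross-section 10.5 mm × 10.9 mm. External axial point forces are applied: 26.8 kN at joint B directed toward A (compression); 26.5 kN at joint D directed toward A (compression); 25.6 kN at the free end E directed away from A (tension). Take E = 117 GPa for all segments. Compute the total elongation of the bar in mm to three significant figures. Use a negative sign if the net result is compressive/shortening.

1.32 mm

Internal axial forces (sectioning from the free end, tension +): N_DE = 25.6 kN, N_CD = -0.9 kN, N_BC = -0.9 kN, N_AB = -27.7 kN.
A_AB = 198.4 mm².
A_BC = 315 mm².
A_CD = 260.8 mm².
A_DE = 114.5 mm².
δ_AB = -27700·222/(198.4·117000) = -0.265 mm
δ_BC = -900·863/(315·117000) = -0.02107 mm
δ_CD = -900·597/(260.8·117000) = -0.01761 mm
δ_DE = 25600·849/(114.5·117000) = 1.623 mm
δ = Σδ_i = 1.319 mm.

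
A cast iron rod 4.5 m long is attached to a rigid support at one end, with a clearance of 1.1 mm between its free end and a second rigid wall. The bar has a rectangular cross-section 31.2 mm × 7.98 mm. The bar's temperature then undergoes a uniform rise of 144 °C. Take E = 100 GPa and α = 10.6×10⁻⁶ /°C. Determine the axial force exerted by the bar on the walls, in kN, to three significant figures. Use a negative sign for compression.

Free thermal expansion αLΔT = 10.6e-6 · 4500 · 144 = 6.869 mm.
The walls engage after the gap closes; constrained expansion = 6.869 − 1.1 = 5.769 mm.
The walls impose strain ε = −(5.769)/4500 = -1.2820e-03; σ = Eε = 100000 · -1.2820e-03 = -128.2 MPa.
Wall reaction R = σ·A = -128.2·249 = -31920 N = -31.92 kN.

-31.9 kN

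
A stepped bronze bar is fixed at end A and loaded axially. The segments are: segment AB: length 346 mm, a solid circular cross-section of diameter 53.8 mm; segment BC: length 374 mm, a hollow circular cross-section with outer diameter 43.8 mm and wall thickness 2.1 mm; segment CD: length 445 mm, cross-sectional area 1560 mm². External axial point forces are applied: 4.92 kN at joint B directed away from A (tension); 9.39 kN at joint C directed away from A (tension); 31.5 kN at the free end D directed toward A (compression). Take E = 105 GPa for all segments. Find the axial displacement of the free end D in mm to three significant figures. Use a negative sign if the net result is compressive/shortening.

-0.397 mm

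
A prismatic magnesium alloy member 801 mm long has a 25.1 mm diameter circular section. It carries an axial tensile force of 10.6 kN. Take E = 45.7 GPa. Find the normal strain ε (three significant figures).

4.69e-04

A = 494.8 mm².
σ = N/A = 21.42 MPa; ε = σ/E = 21.42/45700 = 4.688e-04.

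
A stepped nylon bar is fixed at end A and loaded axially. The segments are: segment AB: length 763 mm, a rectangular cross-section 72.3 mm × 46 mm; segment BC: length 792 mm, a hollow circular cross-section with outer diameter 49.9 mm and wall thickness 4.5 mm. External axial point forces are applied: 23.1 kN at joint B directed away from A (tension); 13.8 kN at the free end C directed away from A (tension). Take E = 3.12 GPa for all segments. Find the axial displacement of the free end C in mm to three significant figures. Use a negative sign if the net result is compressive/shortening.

8.17 mm

Internal axial forces (sectioning from the free end, tension +): N_BC = 13.8 kN, N_AB = 36.9 kN.
A_AB = 3326 mm².
A_BC = 641.8 mm².
δ_AB = 36900·763/(3326·3120) = 2.713 mm
δ_BC = 13800·792/(641.8·3120) = 5.458 mm
δ = Σδ_i = 8.171 mm.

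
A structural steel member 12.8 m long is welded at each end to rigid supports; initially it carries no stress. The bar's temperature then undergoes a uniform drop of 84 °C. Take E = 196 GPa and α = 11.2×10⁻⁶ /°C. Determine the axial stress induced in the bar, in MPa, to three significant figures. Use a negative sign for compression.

184 MPa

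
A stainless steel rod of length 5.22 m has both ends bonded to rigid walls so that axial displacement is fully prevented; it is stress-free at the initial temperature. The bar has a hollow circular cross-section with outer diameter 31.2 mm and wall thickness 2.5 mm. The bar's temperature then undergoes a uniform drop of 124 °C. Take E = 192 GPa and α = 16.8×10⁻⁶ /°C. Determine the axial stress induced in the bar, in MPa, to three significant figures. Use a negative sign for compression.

Free thermal expansion αLΔT = 16.8e-6 · 5220 · -124 = -10.87 mm.
The walls impose strain ε = −(-10.87)/5220 = 2.0832e-03; σ = Eε = 192000 · 2.0832e-03 = 400 MPa.

400 MPa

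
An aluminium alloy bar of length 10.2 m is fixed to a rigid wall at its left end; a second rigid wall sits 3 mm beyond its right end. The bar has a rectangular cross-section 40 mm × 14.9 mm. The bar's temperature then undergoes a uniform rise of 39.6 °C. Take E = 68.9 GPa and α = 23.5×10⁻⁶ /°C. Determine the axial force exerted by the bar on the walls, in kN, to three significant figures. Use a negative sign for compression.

Free thermal expansion αLΔT = 23.5e-6 · 10200 · 39.6 = 9.492 mm.
The walls engage after the gap closes; constrained expansion = 9.492 − 3 = 6.492 mm.
The walls impose strain ε = −(6.492)/10200 = -6.3648e-04; σ = Eε = 68900 · -6.3648e-04 = -43.85 MPa.
Wall reaction R = σ·A = -43.85·596 = -26140 N = -26.14 kN.

-26.1 kN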